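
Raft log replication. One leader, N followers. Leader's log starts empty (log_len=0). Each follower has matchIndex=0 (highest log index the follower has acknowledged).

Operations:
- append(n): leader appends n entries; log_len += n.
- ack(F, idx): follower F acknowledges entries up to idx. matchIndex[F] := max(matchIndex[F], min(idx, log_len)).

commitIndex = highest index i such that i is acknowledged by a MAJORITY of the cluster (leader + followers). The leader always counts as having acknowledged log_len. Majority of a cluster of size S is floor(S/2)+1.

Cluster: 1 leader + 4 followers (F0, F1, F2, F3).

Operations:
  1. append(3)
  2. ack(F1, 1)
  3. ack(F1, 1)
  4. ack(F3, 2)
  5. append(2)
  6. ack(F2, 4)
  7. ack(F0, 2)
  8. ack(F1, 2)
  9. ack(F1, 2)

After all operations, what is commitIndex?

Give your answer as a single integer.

Answer: 2

Derivation:
Op 1: append 3 -> log_len=3
Op 2: F1 acks idx 1 -> match: F0=0 F1=1 F2=0 F3=0; commitIndex=0
Op 3: F1 acks idx 1 -> match: F0=0 F1=1 F2=0 F3=0; commitIndex=0
Op 4: F3 acks idx 2 -> match: F0=0 F1=1 F2=0 F3=2; commitIndex=1
Op 5: append 2 -> log_len=5
Op 6: F2 acks idx 4 -> match: F0=0 F1=1 F2=4 F3=2; commitIndex=2
Op 7: F0 acks idx 2 -> match: F0=2 F1=1 F2=4 F3=2; commitIndex=2
Op 8: F1 acks idx 2 -> match: F0=2 F1=2 F2=4 F3=2; commitIndex=2
Op 9: F1 acks idx 2 -> match: F0=2 F1=2 F2=4 F3=2; commitIndex=2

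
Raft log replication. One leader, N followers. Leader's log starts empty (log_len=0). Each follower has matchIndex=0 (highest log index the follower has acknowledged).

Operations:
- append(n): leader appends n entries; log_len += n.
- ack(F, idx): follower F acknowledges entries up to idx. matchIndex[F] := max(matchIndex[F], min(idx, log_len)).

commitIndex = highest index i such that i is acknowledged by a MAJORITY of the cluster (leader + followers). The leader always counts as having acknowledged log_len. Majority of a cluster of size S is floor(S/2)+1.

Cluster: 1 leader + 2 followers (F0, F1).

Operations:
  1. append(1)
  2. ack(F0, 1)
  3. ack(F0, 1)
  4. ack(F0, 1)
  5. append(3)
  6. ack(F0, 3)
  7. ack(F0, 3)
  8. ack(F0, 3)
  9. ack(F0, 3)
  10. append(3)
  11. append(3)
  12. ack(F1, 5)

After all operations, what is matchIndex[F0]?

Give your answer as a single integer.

Answer: 3

Derivation:
Op 1: append 1 -> log_len=1
Op 2: F0 acks idx 1 -> match: F0=1 F1=0; commitIndex=1
Op 3: F0 acks idx 1 -> match: F0=1 F1=0; commitIndex=1
Op 4: F0 acks idx 1 -> match: F0=1 F1=0; commitIndex=1
Op 5: append 3 -> log_len=4
Op 6: F0 acks idx 3 -> match: F0=3 F1=0; commitIndex=3
Op 7: F0 acks idx 3 -> match: F0=3 F1=0; commitIndex=3
Op 8: F0 acks idx 3 -> match: F0=3 F1=0; commitIndex=3
Op 9: F0 acks idx 3 -> match: F0=3 F1=0; commitIndex=3
Op 10: append 3 -> log_len=7
Op 11: append 3 -> log_len=10
Op 12: F1 acks idx 5 -> match: F0=3 F1=5; commitIndex=5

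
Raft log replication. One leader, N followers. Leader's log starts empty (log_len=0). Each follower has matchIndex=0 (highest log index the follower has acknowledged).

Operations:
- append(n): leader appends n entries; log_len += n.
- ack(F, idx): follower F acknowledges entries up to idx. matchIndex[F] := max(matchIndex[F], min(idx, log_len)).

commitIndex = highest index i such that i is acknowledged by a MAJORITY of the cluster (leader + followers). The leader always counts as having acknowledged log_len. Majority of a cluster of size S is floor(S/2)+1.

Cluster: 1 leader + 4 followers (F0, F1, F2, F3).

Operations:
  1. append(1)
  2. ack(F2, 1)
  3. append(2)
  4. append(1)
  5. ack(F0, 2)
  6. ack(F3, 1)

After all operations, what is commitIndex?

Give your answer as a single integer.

Answer: 1

Derivation:
Op 1: append 1 -> log_len=1
Op 2: F2 acks idx 1 -> match: F0=0 F1=0 F2=1 F3=0; commitIndex=0
Op 3: append 2 -> log_len=3
Op 4: append 1 -> log_len=4
Op 5: F0 acks idx 2 -> match: F0=2 F1=0 F2=1 F3=0; commitIndex=1
Op 6: F3 acks idx 1 -> match: F0=2 F1=0 F2=1 F3=1; commitIndex=1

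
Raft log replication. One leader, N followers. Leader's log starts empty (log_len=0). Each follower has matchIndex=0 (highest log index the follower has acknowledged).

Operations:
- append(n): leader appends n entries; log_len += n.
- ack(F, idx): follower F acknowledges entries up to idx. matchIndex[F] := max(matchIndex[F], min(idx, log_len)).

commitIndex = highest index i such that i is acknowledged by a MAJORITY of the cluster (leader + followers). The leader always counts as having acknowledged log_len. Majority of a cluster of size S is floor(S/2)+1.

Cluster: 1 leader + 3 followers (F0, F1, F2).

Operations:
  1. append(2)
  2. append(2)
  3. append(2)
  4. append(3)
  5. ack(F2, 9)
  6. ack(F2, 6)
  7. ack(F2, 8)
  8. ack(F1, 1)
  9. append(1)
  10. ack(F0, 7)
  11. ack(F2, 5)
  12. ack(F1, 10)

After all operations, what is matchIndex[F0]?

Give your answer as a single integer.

Answer: 7

Derivation:
Op 1: append 2 -> log_len=2
Op 2: append 2 -> log_len=4
Op 3: append 2 -> log_len=6
Op 4: append 3 -> log_len=9
Op 5: F2 acks idx 9 -> match: F0=0 F1=0 F2=9; commitIndex=0
Op 6: F2 acks idx 6 -> match: F0=0 F1=0 F2=9; commitIndex=0
Op 7: F2 acks idx 8 -> match: F0=0 F1=0 F2=9; commitIndex=0
Op 8: F1 acks idx 1 -> match: F0=0 F1=1 F2=9; commitIndex=1
Op 9: append 1 -> log_len=10
Op 10: F0 acks idx 7 -> match: F0=7 F1=1 F2=9; commitIndex=7
Op 11: F2 acks idx 5 -> match: F0=7 F1=1 F2=9; commitIndex=7
Op 12: F1 acks idx 10 -> match: F0=7 F1=10 F2=9; commitIndex=9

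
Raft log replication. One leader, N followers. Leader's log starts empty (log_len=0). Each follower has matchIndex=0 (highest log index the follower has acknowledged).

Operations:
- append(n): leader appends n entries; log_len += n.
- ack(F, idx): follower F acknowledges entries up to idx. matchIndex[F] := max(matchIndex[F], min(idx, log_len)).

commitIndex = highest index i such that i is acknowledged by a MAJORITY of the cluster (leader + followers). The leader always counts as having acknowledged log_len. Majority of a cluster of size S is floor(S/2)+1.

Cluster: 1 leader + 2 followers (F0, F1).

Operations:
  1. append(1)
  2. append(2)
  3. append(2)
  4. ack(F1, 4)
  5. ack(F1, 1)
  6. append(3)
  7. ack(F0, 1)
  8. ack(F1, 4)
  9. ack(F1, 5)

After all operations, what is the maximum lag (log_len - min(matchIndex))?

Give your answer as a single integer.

Op 1: append 1 -> log_len=1
Op 2: append 2 -> log_len=3
Op 3: append 2 -> log_len=5
Op 4: F1 acks idx 4 -> match: F0=0 F1=4; commitIndex=4
Op 5: F1 acks idx 1 -> match: F0=0 F1=4; commitIndex=4
Op 6: append 3 -> log_len=8
Op 7: F0 acks idx 1 -> match: F0=1 F1=4; commitIndex=4
Op 8: F1 acks idx 4 -> match: F0=1 F1=4; commitIndex=4
Op 9: F1 acks idx 5 -> match: F0=1 F1=5; commitIndex=5

Answer: 7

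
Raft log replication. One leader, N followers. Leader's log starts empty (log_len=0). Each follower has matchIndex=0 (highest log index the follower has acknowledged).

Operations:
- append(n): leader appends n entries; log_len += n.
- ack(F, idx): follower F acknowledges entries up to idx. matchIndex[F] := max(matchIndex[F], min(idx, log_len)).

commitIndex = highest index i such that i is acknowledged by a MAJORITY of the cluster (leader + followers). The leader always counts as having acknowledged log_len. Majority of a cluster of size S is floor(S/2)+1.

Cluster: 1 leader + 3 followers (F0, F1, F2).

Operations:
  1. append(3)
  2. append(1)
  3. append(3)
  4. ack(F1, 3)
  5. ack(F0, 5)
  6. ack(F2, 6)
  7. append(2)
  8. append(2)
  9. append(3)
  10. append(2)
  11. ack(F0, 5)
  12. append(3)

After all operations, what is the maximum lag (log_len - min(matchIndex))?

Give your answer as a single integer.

Answer: 16

Derivation:
Op 1: append 3 -> log_len=3
Op 2: append 1 -> log_len=4
Op 3: append 3 -> log_len=7
Op 4: F1 acks idx 3 -> match: F0=0 F1=3 F2=0; commitIndex=0
Op 5: F0 acks idx 5 -> match: F0=5 F1=3 F2=0; commitIndex=3
Op 6: F2 acks idx 6 -> match: F0=5 F1=3 F2=6; commitIndex=5
Op 7: append 2 -> log_len=9
Op 8: append 2 -> log_len=11
Op 9: append 3 -> log_len=14
Op 10: append 2 -> log_len=16
Op 11: F0 acks idx 5 -> match: F0=5 F1=3 F2=6; commitIndex=5
Op 12: append 3 -> log_len=19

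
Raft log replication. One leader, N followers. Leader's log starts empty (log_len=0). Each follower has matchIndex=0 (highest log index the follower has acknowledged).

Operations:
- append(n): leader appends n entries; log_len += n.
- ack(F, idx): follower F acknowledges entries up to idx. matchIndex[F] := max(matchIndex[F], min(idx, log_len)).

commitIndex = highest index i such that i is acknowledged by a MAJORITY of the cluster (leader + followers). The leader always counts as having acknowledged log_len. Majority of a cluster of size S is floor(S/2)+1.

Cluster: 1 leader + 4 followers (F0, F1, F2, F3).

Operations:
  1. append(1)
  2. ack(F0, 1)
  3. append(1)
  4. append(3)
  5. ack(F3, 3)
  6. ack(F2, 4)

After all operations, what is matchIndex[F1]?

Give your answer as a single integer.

Op 1: append 1 -> log_len=1
Op 2: F0 acks idx 1 -> match: F0=1 F1=0 F2=0 F3=0; commitIndex=0
Op 3: append 1 -> log_len=2
Op 4: append 3 -> log_len=5
Op 5: F3 acks idx 3 -> match: F0=1 F1=0 F2=0 F3=3; commitIndex=1
Op 6: F2 acks idx 4 -> match: F0=1 F1=0 F2=4 F3=3; commitIndex=3

Answer: 0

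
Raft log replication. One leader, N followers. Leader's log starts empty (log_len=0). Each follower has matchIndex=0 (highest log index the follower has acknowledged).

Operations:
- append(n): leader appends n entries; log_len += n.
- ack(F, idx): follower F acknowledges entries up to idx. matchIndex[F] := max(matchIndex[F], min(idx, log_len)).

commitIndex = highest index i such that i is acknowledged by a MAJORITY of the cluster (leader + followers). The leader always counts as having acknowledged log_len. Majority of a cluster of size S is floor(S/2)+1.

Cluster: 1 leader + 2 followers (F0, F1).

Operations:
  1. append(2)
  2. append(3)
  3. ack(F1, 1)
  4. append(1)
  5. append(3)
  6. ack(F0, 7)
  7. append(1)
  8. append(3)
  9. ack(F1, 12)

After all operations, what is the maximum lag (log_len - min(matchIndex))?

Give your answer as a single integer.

Op 1: append 2 -> log_len=2
Op 2: append 3 -> log_len=5
Op 3: F1 acks idx 1 -> match: F0=0 F1=1; commitIndex=1
Op 4: append 1 -> log_len=6
Op 5: append 3 -> log_len=9
Op 6: F0 acks idx 7 -> match: F0=7 F1=1; commitIndex=7
Op 7: append 1 -> log_len=10
Op 8: append 3 -> log_len=13
Op 9: F1 acks idx 12 -> match: F0=7 F1=12; commitIndex=12

Answer: 6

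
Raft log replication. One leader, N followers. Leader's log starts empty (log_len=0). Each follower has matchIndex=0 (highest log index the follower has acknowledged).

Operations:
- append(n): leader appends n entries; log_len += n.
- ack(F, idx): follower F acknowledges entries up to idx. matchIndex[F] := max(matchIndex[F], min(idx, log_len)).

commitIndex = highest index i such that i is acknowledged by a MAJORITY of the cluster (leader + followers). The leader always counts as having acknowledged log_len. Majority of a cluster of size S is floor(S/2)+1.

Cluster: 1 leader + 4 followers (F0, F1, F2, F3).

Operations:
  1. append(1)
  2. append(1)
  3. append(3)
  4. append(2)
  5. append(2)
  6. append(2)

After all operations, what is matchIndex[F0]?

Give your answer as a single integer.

Answer: 0

Derivation:
Op 1: append 1 -> log_len=1
Op 2: append 1 -> log_len=2
Op 3: append 3 -> log_len=5
Op 4: append 2 -> log_len=7
Op 5: append 2 -> log_len=9
Op 6: append 2 -> log_len=11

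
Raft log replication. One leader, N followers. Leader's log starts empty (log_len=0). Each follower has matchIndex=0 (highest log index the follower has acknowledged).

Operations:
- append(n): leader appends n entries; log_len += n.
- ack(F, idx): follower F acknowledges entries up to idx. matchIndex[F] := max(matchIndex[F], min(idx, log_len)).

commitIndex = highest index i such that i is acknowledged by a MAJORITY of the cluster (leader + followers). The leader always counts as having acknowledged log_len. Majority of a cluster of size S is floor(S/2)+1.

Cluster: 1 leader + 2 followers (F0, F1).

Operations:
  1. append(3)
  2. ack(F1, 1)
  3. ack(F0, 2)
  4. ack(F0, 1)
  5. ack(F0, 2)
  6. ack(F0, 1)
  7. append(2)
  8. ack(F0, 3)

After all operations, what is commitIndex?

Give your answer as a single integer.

Answer: 3

Derivation:
Op 1: append 3 -> log_len=3
Op 2: F1 acks idx 1 -> match: F0=0 F1=1; commitIndex=1
Op 3: F0 acks idx 2 -> match: F0=2 F1=1; commitIndex=2
Op 4: F0 acks idx 1 -> match: F0=2 F1=1; commitIndex=2
Op 5: F0 acks idx 2 -> match: F0=2 F1=1; commitIndex=2
Op 6: F0 acks idx 1 -> match: F0=2 F1=1; commitIndex=2
Op 7: append 2 -> log_len=5
Op 8: F0 acks idx 3 -> match: F0=3 F1=1; commitIndex=3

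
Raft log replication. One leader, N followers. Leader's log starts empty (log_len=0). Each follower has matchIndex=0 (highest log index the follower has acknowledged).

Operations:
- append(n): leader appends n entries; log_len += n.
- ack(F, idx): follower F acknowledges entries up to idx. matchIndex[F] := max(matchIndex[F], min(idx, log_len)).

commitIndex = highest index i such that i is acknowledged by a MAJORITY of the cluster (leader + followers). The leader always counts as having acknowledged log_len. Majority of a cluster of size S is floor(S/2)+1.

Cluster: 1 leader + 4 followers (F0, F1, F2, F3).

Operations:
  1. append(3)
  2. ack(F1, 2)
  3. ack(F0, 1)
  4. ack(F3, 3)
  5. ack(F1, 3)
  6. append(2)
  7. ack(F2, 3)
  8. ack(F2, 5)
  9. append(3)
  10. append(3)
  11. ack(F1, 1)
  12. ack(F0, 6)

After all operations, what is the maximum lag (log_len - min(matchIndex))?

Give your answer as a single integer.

Answer: 8

Derivation:
Op 1: append 3 -> log_len=3
Op 2: F1 acks idx 2 -> match: F0=0 F1=2 F2=0 F3=0; commitIndex=0
Op 3: F0 acks idx 1 -> match: F0=1 F1=2 F2=0 F3=0; commitIndex=1
Op 4: F3 acks idx 3 -> match: F0=1 F1=2 F2=0 F3=3; commitIndex=2
Op 5: F1 acks idx 3 -> match: F0=1 F1=3 F2=0 F3=3; commitIndex=3
Op 6: append 2 -> log_len=5
Op 7: F2 acks idx 3 -> match: F0=1 F1=3 F2=3 F3=3; commitIndex=3
Op 8: F2 acks idx 5 -> match: F0=1 F1=3 F2=5 F3=3; commitIndex=3
Op 9: append 3 -> log_len=8
Op 10: append 3 -> log_len=11
Op 11: F1 acks idx 1 -> match: F0=1 F1=3 F2=5 F3=3; commitIndex=3
Op 12: F0 acks idx 6 -> match: F0=6 F1=3 F2=5 F3=3; commitIndex=5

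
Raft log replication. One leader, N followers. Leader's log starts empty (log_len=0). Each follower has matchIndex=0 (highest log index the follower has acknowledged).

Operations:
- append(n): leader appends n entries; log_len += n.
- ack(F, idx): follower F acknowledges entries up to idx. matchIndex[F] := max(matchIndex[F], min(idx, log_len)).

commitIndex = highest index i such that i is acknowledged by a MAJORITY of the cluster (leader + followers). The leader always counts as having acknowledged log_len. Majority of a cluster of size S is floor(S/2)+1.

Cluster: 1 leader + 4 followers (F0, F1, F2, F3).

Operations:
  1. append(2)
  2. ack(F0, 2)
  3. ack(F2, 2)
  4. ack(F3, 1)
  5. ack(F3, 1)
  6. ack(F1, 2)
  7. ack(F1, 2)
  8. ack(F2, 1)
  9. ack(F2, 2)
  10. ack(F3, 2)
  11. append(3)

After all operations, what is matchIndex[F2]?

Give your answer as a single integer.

Answer: 2

Derivation:
Op 1: append 2 -> log_len=2
Op 2: F0 acks idx 2 -> match: F0=2 F1=0 F2=0 F3=0; commitIndex=0
Op 3: F2 acks idx 2 -> match: F0=2 F1=0 F2=2 F3=0; commitIndex=2
Op 4: F3 acks idx 1 -> match: F0=2 F1=0 F2=2 F3=1; commitIndex=2
Op 5: F3 acks idx 1 -> match: F0=2 F1=0 F2=2 F3=1; commitIndex=2
Op 6: F1 acks idx 2 -> match: F0=2 F1=2 F2=2 F3=1; commitIndex=2
Op 7: F1 acks idx 2 -> match: F0=2 F1=2 F2=2 F3=1; commitIndex=2
Op 8: F2 acks idx 1 -> match: F0=2 F1=2 F2=2 F3=1; commitIndex=2
Op 9: F2 acks idx 2 -> match: F0=2 F1=2 F2=2 F3=1; commitIndex=2
Op 10: F3 acks idx 2 -> match: F0=2 F1=2 F2=2 F3=2; commitIndex=2
Op 11: append 3 -> log_len=5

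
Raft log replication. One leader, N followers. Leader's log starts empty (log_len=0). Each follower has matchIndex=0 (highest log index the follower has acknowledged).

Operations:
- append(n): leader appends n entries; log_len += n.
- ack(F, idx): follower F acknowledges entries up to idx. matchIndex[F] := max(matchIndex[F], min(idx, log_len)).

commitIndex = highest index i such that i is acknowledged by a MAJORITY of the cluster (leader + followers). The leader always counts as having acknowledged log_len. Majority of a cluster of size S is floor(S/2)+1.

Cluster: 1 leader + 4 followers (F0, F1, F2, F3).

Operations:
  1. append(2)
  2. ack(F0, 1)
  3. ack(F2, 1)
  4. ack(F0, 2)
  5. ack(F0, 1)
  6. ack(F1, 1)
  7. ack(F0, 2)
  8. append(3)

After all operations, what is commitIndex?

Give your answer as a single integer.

Op 1: append 2 -> log_len=2
Op 2: F0 acks idx 1 -> match: F0=1 F1=0 F2=0 F3=0; commitIndex=0
Op 3: F2 acks idx 1 -> match: F0=1 F1=0 F2=1 F3=0; commitIndex=1
Op 4: F0 acks idx 2 -> match: F0=2 F1=0 F2=1 F3=0; commitIndex=1
Op 5: F0 acks idx 1 -> match: F0=2 F1=0 F2=1 F3=0; commitIndex=1
Op 6: F1 acks idx 1 -> match: F0=2 F1=1 F2=1 F3=0; commitIndex=1
Op 7: F0 acks idx 2 -> match: F0=2 F1=1 F2=1 F3=0; commitIndex=1
Op 8: append 3 -> log_len=5

Answer: 1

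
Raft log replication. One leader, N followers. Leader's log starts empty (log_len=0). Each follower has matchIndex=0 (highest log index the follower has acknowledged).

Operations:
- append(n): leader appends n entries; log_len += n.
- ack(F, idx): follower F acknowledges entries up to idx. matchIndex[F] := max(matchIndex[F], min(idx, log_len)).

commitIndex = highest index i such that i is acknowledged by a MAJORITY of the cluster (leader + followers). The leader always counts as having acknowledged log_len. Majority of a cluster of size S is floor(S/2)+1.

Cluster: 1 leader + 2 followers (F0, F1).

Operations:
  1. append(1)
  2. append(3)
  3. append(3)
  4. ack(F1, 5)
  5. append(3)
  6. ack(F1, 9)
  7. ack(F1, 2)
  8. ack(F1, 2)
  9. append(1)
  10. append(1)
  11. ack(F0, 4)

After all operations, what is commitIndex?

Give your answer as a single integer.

Answer: 9

Derivation:
Op 1: append 1 -> log_len=1
Op 2: append 3 -> log_len=4
Op 3: append 3 -> log_len=7
Op 4: F1 acks idx 5 -> match: F0=0 F1=5; commitIndex=5
Op 5: append 3 -> log_len=10
Op 6: F1 acks idx 9 -> match: F0=0 F1=9; commitIndex=9
Op 7: F1 acks idx 2 -> match: F0=0 F1=9; commitIndex=9
Op 8: F1 acks idx 2 -> match: F0=0 F1=9; commitIndex=9
Op 9: append 1 -> log_len=11
Op 10: append 1 -> log_len=12
Op 11: F0 acks idx 4 -> match: F0=4 F1=9; commitIndex=9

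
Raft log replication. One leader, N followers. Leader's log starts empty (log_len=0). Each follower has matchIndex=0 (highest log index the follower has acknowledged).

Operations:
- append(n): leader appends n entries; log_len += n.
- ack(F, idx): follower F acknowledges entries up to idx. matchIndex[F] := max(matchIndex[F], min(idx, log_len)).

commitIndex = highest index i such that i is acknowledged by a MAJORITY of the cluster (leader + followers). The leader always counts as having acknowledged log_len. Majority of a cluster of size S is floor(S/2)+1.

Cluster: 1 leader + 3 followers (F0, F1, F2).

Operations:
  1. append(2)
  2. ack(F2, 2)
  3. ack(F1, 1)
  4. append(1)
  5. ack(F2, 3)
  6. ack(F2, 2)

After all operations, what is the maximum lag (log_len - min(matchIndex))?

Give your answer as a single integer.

Answer: 3

Derivation:
Op 1: append 2 -> log_len=2
Op 2: F2 acks idx 2 -> match: F0=0 F1=0 F2=2; commitIndex=0
Op 3: F1 acks idx 1 -> match: F0=0 F1=1 F2=2; commitIndex=1
Op 4: append 1 -> log_len=3
Op 5: F2 acks idx 3 -> match: F0=0 F1=1 F2=3; commitIndex=1
Op 6: F2 acks idx 2 -> match: F0=0 F1=1 F2=3; commitIndex=1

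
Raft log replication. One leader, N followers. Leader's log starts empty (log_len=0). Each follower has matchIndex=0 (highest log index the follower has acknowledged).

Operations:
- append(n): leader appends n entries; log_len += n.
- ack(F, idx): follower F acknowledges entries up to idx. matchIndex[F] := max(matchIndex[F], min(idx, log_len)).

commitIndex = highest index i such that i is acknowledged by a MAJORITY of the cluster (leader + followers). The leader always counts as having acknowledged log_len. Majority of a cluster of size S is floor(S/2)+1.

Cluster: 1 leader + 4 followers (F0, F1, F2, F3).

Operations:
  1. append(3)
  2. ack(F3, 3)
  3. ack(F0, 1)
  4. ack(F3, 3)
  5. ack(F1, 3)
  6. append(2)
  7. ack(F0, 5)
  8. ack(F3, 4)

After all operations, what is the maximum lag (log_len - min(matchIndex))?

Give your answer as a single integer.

Op 1: append 3 -> log_len=3
Op 2: F3 acks idx 3 -> match: F0=0 F1=0 F2=0 F3=3; commitIndex=0
Op 3: F0 acks idx 1 -> match: F0=1 F1=0 F2=0 F3=3; commitIndex=1
Op 4: F3 acks idx 3 -> match: F0=1 F1=0 F2=0 F3=3; commitIndex=1
Op 5: F1 acks idx 3 -> match: F0=1 F1=3 F2=0 F3=3; commitIndex=3
Op 6: append 2 -> log_len=5
Op 7: F0 acks idx 5 -> match: F0=5 F1=3 F2=0 F3=3; commitIndex=3
Op 8: F3 acks idx 4 -> match: F0=5 F1=3 F2=0 F3=4; commitIndex=4

Answer: 5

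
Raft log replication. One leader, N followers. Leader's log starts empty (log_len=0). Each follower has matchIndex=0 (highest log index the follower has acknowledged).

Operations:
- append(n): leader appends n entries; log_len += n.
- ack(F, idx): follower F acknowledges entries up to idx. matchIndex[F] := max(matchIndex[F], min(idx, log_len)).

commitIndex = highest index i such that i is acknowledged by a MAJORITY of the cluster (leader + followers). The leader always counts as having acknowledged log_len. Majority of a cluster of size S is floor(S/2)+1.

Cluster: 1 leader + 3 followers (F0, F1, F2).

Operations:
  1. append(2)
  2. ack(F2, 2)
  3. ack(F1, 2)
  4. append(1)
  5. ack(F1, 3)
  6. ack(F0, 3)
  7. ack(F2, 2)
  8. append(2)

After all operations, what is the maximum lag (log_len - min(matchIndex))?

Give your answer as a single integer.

Answer: 3

Derivation:
Op 1: append 2 -> log_len=2
Op 2: F2 acks idx 2 -> match: F0=0 F1=0 F2=2; commitIndex=0
Op 3: F1 acks idx 2 -> match: F0=0 F1=2 F2=2; commitIndex=2
Op 4: append 1 -> log_len=3
Op 5: F1 acks idx 3 -> match: F0=0 F1=3 F2=2; commitIndex=2
Op 6: F0 acks idx 3 -> match: F0=3 F1=3 F2=2; commitIndex=3
Op 7: F2 acks idx 2 -> match: F0=3 F1=3 F2=2; commitIndex=3
Op 8: append 2 -> log_len=5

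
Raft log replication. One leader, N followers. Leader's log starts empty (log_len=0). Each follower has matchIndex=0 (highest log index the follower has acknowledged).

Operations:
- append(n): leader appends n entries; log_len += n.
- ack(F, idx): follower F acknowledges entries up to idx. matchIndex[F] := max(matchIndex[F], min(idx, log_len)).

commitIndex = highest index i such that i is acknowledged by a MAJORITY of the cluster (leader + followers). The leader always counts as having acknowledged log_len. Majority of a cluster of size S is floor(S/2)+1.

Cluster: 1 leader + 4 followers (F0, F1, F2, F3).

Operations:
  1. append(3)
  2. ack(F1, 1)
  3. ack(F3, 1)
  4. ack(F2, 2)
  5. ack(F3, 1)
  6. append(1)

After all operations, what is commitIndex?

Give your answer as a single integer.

Answer: 1

Derivation:
Op 1: append 3 -> log_len=3
Op 2: F1 acks idx 1 -> match: F0=0 F1=1 F2=0 F3=0; commitIndex=0
Op 3: F3 acks idx 1 -> match: F0=0 F1=1 F2=0 F3=1; commitIndex=1
Op 4: F2 acks idx 2 -> match: F0=0 F1=1 F2=2 F3=1; commitIndex=1
Op 5: F3 acks idx 1 -> match: F0=0 F1=1 F2=2 F3=1; commitIndex=1
Op 6: append 1 -> log_len=4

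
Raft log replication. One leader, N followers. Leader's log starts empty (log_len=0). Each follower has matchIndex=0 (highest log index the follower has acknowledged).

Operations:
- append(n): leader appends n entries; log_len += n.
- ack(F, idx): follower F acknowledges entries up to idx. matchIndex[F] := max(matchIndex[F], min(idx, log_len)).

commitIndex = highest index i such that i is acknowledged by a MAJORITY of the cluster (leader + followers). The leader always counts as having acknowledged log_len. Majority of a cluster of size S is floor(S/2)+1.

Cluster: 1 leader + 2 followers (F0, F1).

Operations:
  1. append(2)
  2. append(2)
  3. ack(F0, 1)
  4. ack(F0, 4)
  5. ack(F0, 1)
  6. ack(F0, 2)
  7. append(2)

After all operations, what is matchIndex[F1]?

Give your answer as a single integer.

Op 1: append 2 -> log_len=2
Op 2: append 2 -> log_len=4
Op 3: F0 acks idx 1 -> match: F0=1 F1=0; commitIndex=1
Op 4: F0 acks idx 4 -> match: F0=4 F1=0; commitIndex=4
Op 5: F0 acks idx 1 -> match: F0=4 F1=0; commitIndex=4
Op 6: F0 acks idx 2 -> match: F0=4 F1=0; commitIndex=4
Op 7: append 2 -> log_len=6

Answer: 0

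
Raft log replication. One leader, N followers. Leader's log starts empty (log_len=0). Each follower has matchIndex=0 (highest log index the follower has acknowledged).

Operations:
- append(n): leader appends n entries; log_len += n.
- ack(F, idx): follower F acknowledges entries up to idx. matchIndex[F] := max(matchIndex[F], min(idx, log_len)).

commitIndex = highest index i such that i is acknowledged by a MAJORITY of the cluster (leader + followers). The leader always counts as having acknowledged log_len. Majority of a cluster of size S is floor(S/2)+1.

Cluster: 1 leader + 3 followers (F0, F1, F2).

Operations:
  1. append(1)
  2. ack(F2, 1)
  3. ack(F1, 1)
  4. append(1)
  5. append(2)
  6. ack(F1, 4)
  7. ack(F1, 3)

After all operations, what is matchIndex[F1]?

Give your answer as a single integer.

Op 1: append 1 -> log_len=1
Op 2: F2 acks idx 1 -> match: F0=0 F1=0 F2=1; commitIndex=0
Op 3: F1 acks idx 1 -> match: F0=0 F1=1 F2=1; commitIndex=1
Op 4: append 1 -> log_len=2
Op 5: append 2 -> log_len=4
Op 6: F1 acks idx 4 -> match: F0=0 F1=4 F2=1; commitIndex=1
Op 7: F1 acks idx 3 -> match: F0=0 F1=4 F2=1; commitIndex=1

Answer: 4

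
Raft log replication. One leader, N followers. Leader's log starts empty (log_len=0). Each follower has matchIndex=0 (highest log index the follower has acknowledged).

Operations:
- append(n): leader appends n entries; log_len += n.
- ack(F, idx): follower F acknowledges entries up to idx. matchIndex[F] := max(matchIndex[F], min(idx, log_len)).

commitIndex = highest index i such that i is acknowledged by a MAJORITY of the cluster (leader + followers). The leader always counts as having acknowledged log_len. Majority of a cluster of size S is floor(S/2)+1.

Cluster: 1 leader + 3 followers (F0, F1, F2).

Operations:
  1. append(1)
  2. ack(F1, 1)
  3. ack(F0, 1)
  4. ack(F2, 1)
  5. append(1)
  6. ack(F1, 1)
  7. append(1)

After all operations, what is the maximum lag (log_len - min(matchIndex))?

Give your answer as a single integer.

Answer: 2

Derivation:
Op 1: append 1 -> log_len=1
Op 2: F1 acks idx 1 -> match: F0=0 F1=1 F2=0; commitIndex=0
Op 3: F0 acks idx 1 -> match: F0=1 F1=1 F2=0; commitIndex=1
Op 4: F2 acks idx 1 -> match: F0=1 F1=1 F2=1; commitIndex=1
Op 5: append 1 -> log_len=2
Op 6: F1 acks idx 1 -> match: F0=1 F1=1 F2=1; commitIndex=1
Op 7: append 1 -> log_len=3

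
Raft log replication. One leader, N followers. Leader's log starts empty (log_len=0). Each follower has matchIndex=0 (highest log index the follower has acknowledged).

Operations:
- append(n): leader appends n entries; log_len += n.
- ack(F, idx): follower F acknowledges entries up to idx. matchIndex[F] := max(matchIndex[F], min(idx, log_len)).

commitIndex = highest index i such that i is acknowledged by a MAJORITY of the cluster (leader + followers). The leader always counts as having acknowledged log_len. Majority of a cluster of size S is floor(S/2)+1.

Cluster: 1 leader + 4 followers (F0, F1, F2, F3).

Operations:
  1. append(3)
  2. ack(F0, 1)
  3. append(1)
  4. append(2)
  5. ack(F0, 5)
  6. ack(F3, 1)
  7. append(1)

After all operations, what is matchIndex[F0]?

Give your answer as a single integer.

Answer: 5

Derivation:
Op 1: append 3 -> log_len=3
Op 2: F0 acks idx 1 -> match: F0=1 F1=0 F2=0 F3=0; commitIndex=0
Op 3: append 1 -> log_len=4
Op 4: append 2 -> log_len=6
Op 5: F0 acks idx 5 -> match: F0=5 F1=0 F2=0 F3=0; commitIndex=0
Op 6: F3 acks idx 1 -> match: F0=5 F1=0 F2=0 F3=1; commitIndex=1
Op 7: append 1 -> log_len=7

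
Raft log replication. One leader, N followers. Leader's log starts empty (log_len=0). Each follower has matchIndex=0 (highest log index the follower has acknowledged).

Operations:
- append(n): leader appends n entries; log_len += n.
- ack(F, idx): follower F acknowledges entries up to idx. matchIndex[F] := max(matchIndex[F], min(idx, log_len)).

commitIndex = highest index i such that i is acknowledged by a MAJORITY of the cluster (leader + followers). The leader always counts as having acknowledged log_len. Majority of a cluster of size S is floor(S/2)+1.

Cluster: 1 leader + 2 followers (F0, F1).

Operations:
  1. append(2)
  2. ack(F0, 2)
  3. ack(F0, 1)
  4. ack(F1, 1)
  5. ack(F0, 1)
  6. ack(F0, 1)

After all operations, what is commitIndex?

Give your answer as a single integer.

Op 1: append 2 -> log_len=2
Op 2: F0 acks idx 2 -> match: F0=2 F1=0; commitIndex=2
Op 3: F0 acks idx 1 -> match: F0=2 F1=0; commitIndex=2
Op 4: F1 acks idx 1 -> match: F0=2 F1=1; commitIndex=2
Op 5: F0 acks idx 1 -> match: F0=2 F1=1; commitIndex=2
Op 6: F0 acks idx 1 -> match: F0=2 F1=1; commitIndex=2

Answer: 2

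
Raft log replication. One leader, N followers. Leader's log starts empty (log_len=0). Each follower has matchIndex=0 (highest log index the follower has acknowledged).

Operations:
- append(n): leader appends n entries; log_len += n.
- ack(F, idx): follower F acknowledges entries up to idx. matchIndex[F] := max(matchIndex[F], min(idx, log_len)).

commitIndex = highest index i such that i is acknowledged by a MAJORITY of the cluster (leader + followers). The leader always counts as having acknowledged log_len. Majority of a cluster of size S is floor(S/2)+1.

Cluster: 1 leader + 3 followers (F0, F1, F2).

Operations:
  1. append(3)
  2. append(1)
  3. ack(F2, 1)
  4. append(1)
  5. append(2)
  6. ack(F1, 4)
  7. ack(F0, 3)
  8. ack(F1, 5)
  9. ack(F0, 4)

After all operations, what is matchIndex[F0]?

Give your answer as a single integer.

Op 1: append 3 -> log_len=3
Op 2: append 1 -> log_len=4
Op 3: F2 acks idx 1 -> match: F0=0 F1=0 F2=1; commitIndex=0
Op 4: append 1 -> log_len=5
Op 5: append 2 -> log_len=7
Op 6: F1 acks idx 4 -> match: F0=0 F1=4 F2=1; commitIndex=1
Op 7: F0 acks idx 3 -> match: F0=3 F1=4 F2=1; commitIndex=3
Op 8: F1 acks idx 5 -> match: F0=3 F1=5 F2=1; commitIndex=3
Op 9: F0 acks idx 4 -> match: F0=4 F1=5 F2=1; commitIndex=4

Answer: 4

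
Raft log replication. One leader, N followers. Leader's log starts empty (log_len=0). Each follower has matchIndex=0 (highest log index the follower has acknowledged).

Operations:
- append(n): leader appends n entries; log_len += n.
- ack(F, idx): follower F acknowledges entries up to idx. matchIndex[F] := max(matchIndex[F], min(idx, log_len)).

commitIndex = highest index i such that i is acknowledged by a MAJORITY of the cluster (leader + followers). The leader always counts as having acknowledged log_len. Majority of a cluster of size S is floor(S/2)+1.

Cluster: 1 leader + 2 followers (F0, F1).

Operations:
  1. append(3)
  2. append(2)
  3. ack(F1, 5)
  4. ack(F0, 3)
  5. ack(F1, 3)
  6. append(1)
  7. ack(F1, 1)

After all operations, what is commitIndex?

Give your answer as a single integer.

Op 1: append 3 -> log_len=3
Op 2: append 2 -> log_len=5
Op 3: F1 acks idx 5 -> match: F0=0 F1=5; commitIndex=5
Op 4: F0 acks idx 3 -> match: F0=3 F1=5; commitIndex=5
Op 5: F1 acks idx 3 -> match: F0=3 F1=5; commitIndex=5
Op 6: append 1 -> log_len=6
Op 7: F1 acks idx 1 -> match: F0=3 F1=5; commitIndex=5

Answer: 5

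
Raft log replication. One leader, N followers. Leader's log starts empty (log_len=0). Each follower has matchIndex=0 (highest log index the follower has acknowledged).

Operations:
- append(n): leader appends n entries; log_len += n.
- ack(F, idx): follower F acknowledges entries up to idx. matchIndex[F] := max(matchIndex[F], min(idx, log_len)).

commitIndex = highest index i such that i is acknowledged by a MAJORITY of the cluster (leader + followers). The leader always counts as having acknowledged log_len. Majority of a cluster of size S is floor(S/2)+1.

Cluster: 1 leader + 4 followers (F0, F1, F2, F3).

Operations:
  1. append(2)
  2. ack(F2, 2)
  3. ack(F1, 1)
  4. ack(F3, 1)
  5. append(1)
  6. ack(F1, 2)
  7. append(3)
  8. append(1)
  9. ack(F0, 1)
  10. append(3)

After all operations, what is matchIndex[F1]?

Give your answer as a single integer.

Op 1: append 2 -> log_len=2
Op 2: F2 acks idx 2 -> match: F0=0 F1=0 F2=2 F3=0; commitIndex=0
Op 3: F1 acks idx 1 -> match: F0=0 F1=1 F2=2 F3=0; commitIndex=1
Op 4: F3 acks idx 1 -> match: F0=0 F1=1 F2=2 F3=1; commitIndex=1
Op 5: append 1 -> log_len=3
Op 6: F1 acks idx 2 -> match: F0=0 F1=2 F2=2 F3=1; commitIndex=2
Op 7: append 3 -> log_len=6
Op 8: append 1 -> log_len=7
Op 9: F0 acks idx 1 -> match: F0=1 F1=2 F2=2 F3=1; commitIndex=2
Op 10: append 3 -> log_len=10

Answer: 2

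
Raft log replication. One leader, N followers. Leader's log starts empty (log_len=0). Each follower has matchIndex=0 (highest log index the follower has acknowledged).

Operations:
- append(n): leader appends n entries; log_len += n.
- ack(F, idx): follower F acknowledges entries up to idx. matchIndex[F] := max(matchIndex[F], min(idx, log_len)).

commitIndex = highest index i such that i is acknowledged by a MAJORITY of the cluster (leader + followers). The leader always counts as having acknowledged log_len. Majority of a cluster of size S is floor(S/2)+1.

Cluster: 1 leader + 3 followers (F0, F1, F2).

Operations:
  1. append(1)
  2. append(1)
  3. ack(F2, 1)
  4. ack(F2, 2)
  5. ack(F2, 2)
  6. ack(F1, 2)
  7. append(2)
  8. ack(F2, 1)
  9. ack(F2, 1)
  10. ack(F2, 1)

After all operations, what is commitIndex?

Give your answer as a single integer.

Op 1: append 1 -> log_len=1
Op 2: append 1 -> log_len=2
Op 3: F2 acks idx 1 -> match: F0=0 F1=0 F2=1; commitIndex=0
Op 4: F2 acks idx 2 -> match: F0=0 F1=0 F2=2; commitIndex=0
Op 5: F2 acks idx 2 -> match: F0=0 F1=0 F2=2; commitIndex=0
Op 6: F1 acks idx 2 -> match: F0=0 F1=2 F2=2; commitIndex=2
Op 7: append 2 -> log_len=4
Op 8: F2 acks idx 1 -> match: F0=0 F1=2 F2=2; commitIndex=2
Op 9: F2 acks idx 1 -> match: F0=0 F1=2 F2=2; commitIndex=2
Op 10: F2 acks idx 1 -> match: F0=0 F1=2 F2=2; commitIndex=2

Answer: 2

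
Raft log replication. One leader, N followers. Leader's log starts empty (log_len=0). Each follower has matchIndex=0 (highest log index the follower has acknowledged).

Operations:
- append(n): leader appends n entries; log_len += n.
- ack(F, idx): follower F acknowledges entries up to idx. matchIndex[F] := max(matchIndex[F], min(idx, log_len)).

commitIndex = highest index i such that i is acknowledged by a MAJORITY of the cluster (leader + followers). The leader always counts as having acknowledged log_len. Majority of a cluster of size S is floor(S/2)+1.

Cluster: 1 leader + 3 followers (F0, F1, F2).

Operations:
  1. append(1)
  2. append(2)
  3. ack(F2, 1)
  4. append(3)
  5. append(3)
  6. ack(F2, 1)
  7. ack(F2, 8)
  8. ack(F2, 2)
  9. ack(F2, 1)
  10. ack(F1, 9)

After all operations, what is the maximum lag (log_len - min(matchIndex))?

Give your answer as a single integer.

Op 1: append 1 -> log_len=1
Op 2: append 2 -> log_len=3
Op 3: F2 acks idx 1 -> match: F0=0 F1=0 F2=1; commitIndex=0
Op 4: append 3 -> log_len=6
Op 5: append 3 -> log_len=9
Op 6: F2 acks idx 1 -> match: F0=0 F1=0 F2=1; commitIndex=0
Op 7: F2 acks idx 8 -> match: F0=0 F1=0 F2=8; commitIndex=0
Op 8: F2 acks idx 2 -> match: F0=0 F1=0 F2=8; commitIndex=0
Op 9: F2 acks idx 1 -> match: F0=0 F1=0 F2=8; commitIndex=0
Op 10: F1 acks idx 9 -> match: F0=0 F1=9 F2=8; commitIndex=8

Answer: 9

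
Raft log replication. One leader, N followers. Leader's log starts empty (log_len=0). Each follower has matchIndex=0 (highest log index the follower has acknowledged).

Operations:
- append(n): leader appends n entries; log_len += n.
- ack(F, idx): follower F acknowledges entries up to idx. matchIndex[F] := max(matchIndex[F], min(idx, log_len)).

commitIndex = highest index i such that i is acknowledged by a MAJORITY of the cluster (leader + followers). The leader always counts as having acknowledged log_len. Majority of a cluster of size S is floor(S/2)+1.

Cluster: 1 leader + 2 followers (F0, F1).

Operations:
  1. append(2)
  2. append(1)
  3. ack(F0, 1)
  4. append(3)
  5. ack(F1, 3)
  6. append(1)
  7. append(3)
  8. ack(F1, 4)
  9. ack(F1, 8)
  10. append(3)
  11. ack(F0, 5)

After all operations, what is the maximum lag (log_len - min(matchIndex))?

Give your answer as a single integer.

Op 1: append 2 -> log_len=2
Op 2: append 1 -> log_len=3
Op 3: F0 acks idx 1 -> match: F0=1 F1=0; commitIndex=1
Op 4: append 3 -> log_len=6
Op 5: F1 acks idx 3 -> match: F0=1 F1=3; commitIndex=3
Op 6: append 1 -> log_len=7
Op 7: append 3 -> log_len=10
Op 8: F1 acks idx 4 -> match: F0=1 F1=4; commitIndex=4
Op 9: F1 acks idx 8 -> match: F0=1 F1=8; commitIndex=8
Op 10: append 3 -> log_len=13
Op 11: F0 acks idx 5 -> match: F0=5 F1=8; commitIndex=8

Answer: 8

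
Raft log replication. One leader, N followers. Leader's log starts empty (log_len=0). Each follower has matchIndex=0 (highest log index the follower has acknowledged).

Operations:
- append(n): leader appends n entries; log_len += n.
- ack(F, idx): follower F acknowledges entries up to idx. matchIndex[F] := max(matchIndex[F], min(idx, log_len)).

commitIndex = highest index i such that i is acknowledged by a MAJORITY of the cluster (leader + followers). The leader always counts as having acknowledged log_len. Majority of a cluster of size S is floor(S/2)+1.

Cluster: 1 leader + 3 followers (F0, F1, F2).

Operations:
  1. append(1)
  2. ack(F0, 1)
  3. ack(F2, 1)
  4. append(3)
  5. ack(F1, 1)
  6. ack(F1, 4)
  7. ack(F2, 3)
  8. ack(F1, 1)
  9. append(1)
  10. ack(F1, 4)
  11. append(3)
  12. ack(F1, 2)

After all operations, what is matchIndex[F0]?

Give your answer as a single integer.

Answer: 1

Derivation:
Op 1: append 1 -> log_len=1
Op 2: F0 acks idx 1 -> match: F0=1 F1=0 F2=0; commitIndex=0
Op 3: F2 acks idx 1 -> match: F0=1 F1=0 F2=1; commitIndex=1
Op 4: append 3 -> log_len=4
Op 5: F1 acks idx 1 -> match: F0=1 F1=1 F2=1; commitIndex=1
Op 6: F1 acks idx 4 -> match: F0=1 F1=4 F2=1; commitIndex=1
Op 7: F2 acks idx 3 -> match: F0=1 F1=4 F2=3; commitIndex=3
Op 8: F1 acks idx 1 -> match: F0=1 F1=4 F2=3; commitIndex=3
Op 9: append 1 -> log_len=5
Op 10: F1 acks idx 4 -> match: F0=1 F1=4 F2=3; commitIndex=3
Op 11: append 3 -> log_len=8
Op 12: F1 acks idx 2 -> match: F0=1 F1=4 F2=3; commitIndex=3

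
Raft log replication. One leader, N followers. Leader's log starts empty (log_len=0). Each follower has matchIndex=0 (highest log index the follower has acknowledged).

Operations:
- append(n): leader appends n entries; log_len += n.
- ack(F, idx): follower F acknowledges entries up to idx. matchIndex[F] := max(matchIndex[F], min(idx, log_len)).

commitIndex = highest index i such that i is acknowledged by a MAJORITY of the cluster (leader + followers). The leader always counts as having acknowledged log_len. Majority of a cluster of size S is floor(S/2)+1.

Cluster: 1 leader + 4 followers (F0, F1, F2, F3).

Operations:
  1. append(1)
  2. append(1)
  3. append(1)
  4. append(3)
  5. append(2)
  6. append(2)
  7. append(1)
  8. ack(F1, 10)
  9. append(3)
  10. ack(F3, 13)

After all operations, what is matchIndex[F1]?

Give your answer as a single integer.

Answer: 10

Derivation:
Op 1: append 1 -> log_len=1
Op 2: append 1 -> log_len=2
Op 3: append 1 -> log_len=3
Op 4: append 3 -> log_len=6
Op 5: append 2 -> log_len=8
Op 6: append 2 -> log_len=10
Op 7: append 1 -> log_len=11
Op 8: F1 acks idx 10 -> match: F0=0 F1=10 F2=0 F3=0; commitIndex=0
Op 9: append 3 -> log_len=14
Op 10: F3 acks idx 13 -> match: F0=0 F1=10 F2=0 F3=13; commitIndex=10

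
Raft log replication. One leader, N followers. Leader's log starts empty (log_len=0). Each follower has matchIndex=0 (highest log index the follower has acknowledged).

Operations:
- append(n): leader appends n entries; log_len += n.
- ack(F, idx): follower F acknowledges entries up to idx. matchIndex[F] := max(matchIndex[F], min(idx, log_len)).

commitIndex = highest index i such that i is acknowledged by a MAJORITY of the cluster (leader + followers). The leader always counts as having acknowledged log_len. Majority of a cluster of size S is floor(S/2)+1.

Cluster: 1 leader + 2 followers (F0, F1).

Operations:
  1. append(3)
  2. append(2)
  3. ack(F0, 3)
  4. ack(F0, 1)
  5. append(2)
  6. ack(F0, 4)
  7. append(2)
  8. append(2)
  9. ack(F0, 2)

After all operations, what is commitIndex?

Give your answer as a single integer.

Op 1: append 3 -> log_len=3
Op 2: append 2 -> log_len=5
Op 3: F0 acks idx 3 -> match: F0=3 F1=0; commitIndex=3
Op 4: F0 acks idx 1 -> match: F0=3 F1=0; commitIndex=3
Op 5: append 2 -> log_len=7
Op 6: F0 acks idx 4 -> match: F0=4 F1=0; commitIndex=4
Op 7: append 2 -> log_len=9
Op 8: append 2 -> log_len=11
Op 9: F0 acks idx 2 -> match: F0=4 F1=0; commitIndex=4

Answer: 4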